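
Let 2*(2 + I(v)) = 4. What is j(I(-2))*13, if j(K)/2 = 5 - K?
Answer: 130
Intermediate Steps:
I(v) = 0 (I(v) = -2 + (1/2)*4 = -2 + 2 = 0)
j(K) = 10 - 2*K (j(K) = 2*(5 - K) = 10 - 2*K)
j(I(-2))*13 = (10 - 2*0)*13 = (10 + 0)*13 = 10*13 = 130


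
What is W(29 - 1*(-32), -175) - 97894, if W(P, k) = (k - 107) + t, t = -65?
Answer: -98241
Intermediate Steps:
W(P, k) = -172 + k (W(P, k) = (k - 107) - 65 = (-107 + k) - 65 = -172 + k)
W(29 - 1*(-32), -175) - 97894 = (-172 - 175) - 97894 = -347 - 97894 = -98241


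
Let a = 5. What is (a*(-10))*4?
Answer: -200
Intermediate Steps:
(a*(-10))*4 = (5*(-10))*4 = -50*4 = -200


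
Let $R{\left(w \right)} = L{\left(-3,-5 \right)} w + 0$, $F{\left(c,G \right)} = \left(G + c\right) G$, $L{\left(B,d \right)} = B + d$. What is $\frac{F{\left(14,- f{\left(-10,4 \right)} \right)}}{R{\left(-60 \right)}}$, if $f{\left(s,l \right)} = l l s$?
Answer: $58$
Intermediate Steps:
$f{\left(s,l \right)} = s l^{2}$ ($f{\left(s,l \right)} = l^{2} s = s l^{2}$)
$F{\left(c,G \right)} = G \left(G + c\right)$
$R{\left(w \right)} = - 8 w$ ($R{\left(w \right)} = \left(-3 - 5\right) w + 0 = - 8 w + 0 = - 8 w$)
$\frac{F{\left(14,- f{\left(-10,4 \right)} \right)}}{R{\left(-60 \right)}} = \frac{- \left(-10\right) 4^{2} \left(- \left(-10\right) 4^{2} + 14\right)}{\left(-8\right) \left(-60\right)} = \frac{- \left(-10\right) 16 \left(- \left(-10\right) 16 + 14\right)}{480} = \left(-1\right) \left(-160\right) \left(\left(-1\right) \left(-160\right) + 14\right) \frac{1}{480} = 160 \left(160 + 14\right) \frac{1}{480} = 160 \cdot 174 \cdot \frac{1}{480} = 27840 \cdot \frac{1}{480} = 58$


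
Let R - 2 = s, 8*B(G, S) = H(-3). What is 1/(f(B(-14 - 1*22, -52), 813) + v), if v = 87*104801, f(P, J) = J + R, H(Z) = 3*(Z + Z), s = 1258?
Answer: 1/9119760 ≈ 1.0965e-7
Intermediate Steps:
H(Z) = 6*Z (H(Z) = 3*(2*Z) = 6*Z)
B(G, S) = -9/4 (B(G, S) = (6*(-3))/8 = (⅛)*(-18) = -9/4)
R = 1260 (R = 2 + 1258 = 1260)
f(P, J) = 1260 + J (f(P, J) = J + 1260 = 1260 + J)
v = 9117687
1/(f(B(-14 - 1*22, -52), 813) + v) = 1/((1260 + 813) + 9117687) = 1/(2073 + 9117687) = 1/9119760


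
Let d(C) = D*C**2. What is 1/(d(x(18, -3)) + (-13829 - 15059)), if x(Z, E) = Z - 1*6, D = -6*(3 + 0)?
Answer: -1/31480 ≈ -3.1766e-5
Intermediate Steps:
D = -18 (D = -6*3 = -18)
x(Z, E) = -6 + Z (x(Z, E) = Z - 6 = -6 + Z)
d(C) = -18*C**2
1/(d(x(18, -3)) + (-13829 - 15059)) = 1/(-18*(-6 + 18)**2 + (-13829 - 15059)) = 1/(-18*12**2 - 28888) = 1/(-18*144 - 28888) = 1/(-2592 - 28888) = 1/(-31480) = -1/31480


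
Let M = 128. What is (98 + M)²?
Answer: 51076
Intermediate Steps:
(98 + M)² = (98 + 128)² = 226² = 51076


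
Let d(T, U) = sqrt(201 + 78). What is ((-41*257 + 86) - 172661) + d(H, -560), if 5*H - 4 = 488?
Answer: -183112 + 3*sqrt(31) ≈ -1.8310e+5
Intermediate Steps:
H = 492/5 (H = 4/5 + (1/5)*488 = 4/5 + 488/5 = 492/5 ≈ 98.400)
d(T, U) = 3*sqrt(31) (d(T, U) = sqrt(279) = 3*sqrt(31))
((-41*257 + 86) - 172661) + d(H, -560) = ((-41*257 + 86) - 172661) + 3*sqrt(31) = ((-10537 + 86) - 172661) + 3*sqrt(31) = (-10451 - 172661) + 3*sqrt(31) = -183112 + 3*sqrt(31)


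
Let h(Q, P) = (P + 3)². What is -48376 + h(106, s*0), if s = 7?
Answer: -48367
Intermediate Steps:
h(Q, P) = (3 + P)²
-48376 + h(106, s*0) = -48376 + (3 + 7*0)² = -48376 + (3 + 0)² = -48376 + 3² = -48376 + 9 = -48367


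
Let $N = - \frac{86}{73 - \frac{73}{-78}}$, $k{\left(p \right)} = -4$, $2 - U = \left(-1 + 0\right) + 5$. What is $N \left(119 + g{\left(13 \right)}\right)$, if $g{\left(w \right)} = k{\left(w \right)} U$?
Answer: $- \frac{851916}{5767} \approx -147.72$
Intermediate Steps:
$U = -2$ ($U = 2 - \left(\left(-1 + 0\right) + 5\right) = 2 - \left(-1 + 5\right) = 2 - 4 = -2$)
$N = - \frac{6708}{5767}$ ($N = - \frac{86}{73 - 73 \left(- \frac{1}{78}\right)} = - \frac{86}{73 - - \frac{73}{78}} = - \frac{86}{73 + \frac{73}{78}} = - \frac{86}{\frac{5767}{78}} = \left(-86\right) \frac{78}{5767} = - \frac{6708}{5767} \approx -1.1632$)
$g{\left(w \right)} = 8$ ($g{\left(w \right)} = \left(-4\right) \left(-2\right) = 8$)
$N \left(119 + g{\left(13 \right)}\right) = - \frac{6708 \left(119 + 8\right)}{5767} = \left(- \frac{6708}{5767}\right) 127 = - \frac{851916}{5767}$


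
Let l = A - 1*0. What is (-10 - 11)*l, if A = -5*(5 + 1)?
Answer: 630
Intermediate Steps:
A = -30 (A = -5*6 = -30)
l = -30 (l = -30 - 1*0 = -30 + 0 = -30)
(-10 - 11)*l = (-10 - 11)*(-30) = -21*(-30) = 630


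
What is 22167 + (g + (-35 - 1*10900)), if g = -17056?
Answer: -5824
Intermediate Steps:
22167 + (g + (-35 - 1*10900)) = 22167 + (-17056 + (-35 - 1*10900)) = 22167 + (-17056 + (-35 - 10900)) = 22167 + (-17056 - 10935) = 22167 - 27991 = -5824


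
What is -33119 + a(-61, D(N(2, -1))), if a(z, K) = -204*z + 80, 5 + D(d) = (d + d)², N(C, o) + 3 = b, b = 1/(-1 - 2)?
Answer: -20595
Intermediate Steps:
b = -⅓ (b = 1/(-3) = -⅓ ≈ -0.33333)
N(C, o) = -10/3 (N(C, o) = -3 - ⅓ = -10/3)
D(d) = -5 + 4*d² (D(d) = -5 + (d + d)² = -5 + (2*d)² = -5 + 4*d²)
a(z, K) = 80 - 204*z
-33119 + a(-61, D(N(2, -1))) = -33119 + (80 - 204*(-61)) = -33119 + (80 + 12444) = -33119 + 12524 = -20595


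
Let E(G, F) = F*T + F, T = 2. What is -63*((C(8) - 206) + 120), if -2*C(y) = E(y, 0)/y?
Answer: 5418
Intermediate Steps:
E(G, F) = 3*F (E(G, F) = F*2 + F = 2*F + F = 3*F)
C(y) = 0 (C(y) = -3*0/(2*y) = -0/y = -½*0 = 0)
-63*((C(8) - 206) + 120) = -63*((0 - 206) + 120) = -63*(-206 + 120) = -63*(-86) = 5418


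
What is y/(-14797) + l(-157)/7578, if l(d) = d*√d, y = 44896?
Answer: -44896/14797 - 157*I*√157/7578 ≈ -3.0341 - 0.25959*I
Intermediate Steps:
l(d) = d^(3/2)
y/(-14797) + l(-157)/7578 = 44896/(-14797) + (-157)^(3/2)/7578 = 44896*(-1/14797) - 157*I*√157*(1/7578) = -44896/14797 - 157*I*√157/7578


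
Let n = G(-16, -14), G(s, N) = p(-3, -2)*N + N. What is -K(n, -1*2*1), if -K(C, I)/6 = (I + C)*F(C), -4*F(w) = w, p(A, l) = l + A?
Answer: -4536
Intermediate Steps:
p(A, l) = A + l
F(w) = -w/4
G(s, N) = -4*N (G(s, N) = (-3 - 2)*N + N = -5*N + N = -4*N)
n = 56 (n = -4*(-14) = 56)
K(C, I) = 3*C*(C + I)/2 (K(C, I) = -6*(I + C)*(-C/4) = -6*(C + I)*(-C/4) = -(-3)*C*(C + I)/2 = 3*C*(C + I)/2)
-K(n, -1*2*1) = -3*56*(56 - 1*2*1)/2 = -3*56*(56 - 2*1)/2 = -3*56*(56 - 2)/2 = -3*56*54/2 = -1*4536 = -4536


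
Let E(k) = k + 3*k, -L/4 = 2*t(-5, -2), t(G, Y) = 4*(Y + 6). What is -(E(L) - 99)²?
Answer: -373321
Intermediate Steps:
t(G, Y) = 24 + 4*Y (t(G, Y) = 4*(6 + Y) = 24 + 4*Y)
L = -128 (L = -8*(24 + 4*(-2)) = -8*(24 - 8) = -8*16 = -4*32 = -128)
E(k) = 4*k
-(E(L) - 99)² = -(4*(-128) - 99)² = -(-512 - 99)² = -1*(-611)² = -1*373321 = -373321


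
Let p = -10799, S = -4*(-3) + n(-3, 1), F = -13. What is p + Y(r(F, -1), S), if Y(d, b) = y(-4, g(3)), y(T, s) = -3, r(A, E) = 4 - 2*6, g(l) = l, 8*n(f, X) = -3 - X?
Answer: -10802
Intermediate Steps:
n(f, X) = -3/8 - X/8 (n(f, X) = (-3 - X)/8 = -3/8 - X/8)
r(A, E) = -8 (r(A, E) = 4 - 12 = -8)
S = 23/2 (S = -4*(-3) + (-3/8 - ⅛*1) = 12 + (-3/8 - ⅛) = 12 - ½ = 23/2 ≈ 11.500)
Y(d, b) = -3
p + Y(r(F, -1), S) = -10799 - 3 = -10802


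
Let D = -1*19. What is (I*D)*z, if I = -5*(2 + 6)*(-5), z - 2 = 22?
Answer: -91200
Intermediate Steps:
z = 24 (z = 2 + 22 = 24)
D = -19
I = 200 (I = -40*(-5) = -5*(-40) = 200)
(I*D)*z = (200*(-19))*24 = -3800*24 = -91200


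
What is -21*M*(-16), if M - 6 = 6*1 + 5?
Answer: 5712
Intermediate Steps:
M = 17 (M = 6 + (6*1 + 5) = 6 + (6 + 5) = 6 + 11 = 17)
-21*M*(-16) = -21*17*(-16) = -357*(-16) = 5712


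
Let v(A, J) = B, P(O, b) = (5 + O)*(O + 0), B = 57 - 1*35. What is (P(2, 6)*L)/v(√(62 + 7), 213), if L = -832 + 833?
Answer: 7/11 ≈ 0.63636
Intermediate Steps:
B = 22 (B = 57 - 35 = 22)
P(O, b) = O*(5 + O) (P(O, b) = (5 + O)*O = O*(5 + O))
v(A, J) = 22
L = 1
(P(2, 6)*L)/v(√(62 + 7), 213) = ((2*(5 + 2))*1)/22 = ((2*7)*1)*(1/22) = (14*1)*(1/22) = 14*(1/22) = 7/11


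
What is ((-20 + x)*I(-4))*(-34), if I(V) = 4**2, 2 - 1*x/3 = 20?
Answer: 40256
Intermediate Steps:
x = -54 (x = 6 - 3*20 = 6 - 60 = -54)
I(V) = 16
((-20 + x)*I(-4))*(-34) = ((-20 - 54)*16)*(-34) = -74*16*(-34) = -1184*(-34) = 40256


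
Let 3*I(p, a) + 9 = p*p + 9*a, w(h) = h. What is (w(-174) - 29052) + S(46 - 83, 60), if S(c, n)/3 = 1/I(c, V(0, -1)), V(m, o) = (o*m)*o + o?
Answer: -39484317/1351 ≈ -29226.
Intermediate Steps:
V(m, o) = o + m*o² (V(m, o) = (m*o)*o + o = m*o² + o = o + m*o²)
I(p, a) = -3 + 3*a + p²/3 (I(p, a) = -3 + (p*p + 9*a)/3 = -3 + (p² + 9*a)/3 = -3 + (3*a + p²/3) = -3 + 3*a + p²/3)
S(c, n) = 3/(-6 + c²/3) (S(c, n) = 3/(-3 + 3*(-(1 + 0*(-1))) + c²/3) = 3/(-3 + 3*(-(1 + 0)) + c²/3) = 3/(-3 + 3*(-1*1) + c²/3) = 3/(-3 + 3*(-1) + c²/3) = 3/(-3 - 3 + c²/3) = 3/(-6 + c²/3))
(w(-174) - 29052) + S(46 - 83, 60) = (-174 - 29052) + 9/(-18 + (46 - 83)²) = -29226 + 9/(-18 + (-37)²) = -29226 + 9/(-18 + 1369) = -29226 + 9/1351 = -39484317/1351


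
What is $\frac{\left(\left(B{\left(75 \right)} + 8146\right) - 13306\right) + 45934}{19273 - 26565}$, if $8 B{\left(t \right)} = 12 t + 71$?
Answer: $- \frac{327163}{58336} \approx -5.6083$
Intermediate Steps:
$B{\left(t \right)} = \frac{71}{8} + \frac{3 t}{2}$ ($B{\left(t \right)} = \frac{12 t + 71}{8} = \frac{71 + 12 t}{8} = \frac{71}{8} + \frac{3 t}{2}$)
$\frac{\left(\left(B{\left(75 \right)} + 8146\right) - 13306\right) + 45934}{19273 - 26565} = \frac{\left(\left(\left(\frac{71}{8} + \frac{3}{2} \cdot 75\right) + 8146\right) - 13306\right) + 45934}{19273 - 26565} = \frac{\left(\left(\left(\frac{71}{8} + \frac{225}{2}\right) + 8146\right) - 13306\right) + 45934}{-7292} = \left(\left(\left(\frac{971}{8} + 8146\right) - 13306\right) + 45934\right) \left(- \frac{1}{7292}\right) = \left(\left(\frac{66139}{8} - 13306\right) + 45934\right) \left(- \frac{1}{7292}\right) = \left(- \frac{40309}{8} + 45934\right) \left(- \frac{1}{7292}\right) = \frac{327163}{8} \left(- \frac{1}{7292}\right) = - \frac{327163}{58336}$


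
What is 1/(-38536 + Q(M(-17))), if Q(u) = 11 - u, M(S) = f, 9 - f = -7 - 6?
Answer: -1/38547 ≈ -2.5942e-5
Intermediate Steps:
f = 22 (f = 9 - (-7 - 6) = 9 - 1*(-13) = 9 + 13 = 22)
M(S) = 22
1/(-38536 + Q(M(-17))) = 1/(-38536 + (11 - 1*22)) = 1/(-38536 + (11 - 22)) = 1/(-38536 - 11) = 1/(-38547) = -1/38547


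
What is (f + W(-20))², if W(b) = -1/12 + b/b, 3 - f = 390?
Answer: 21464689/144 ≈ 1.4906e+5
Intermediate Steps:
f = -387 (f = 3 - 1*390 = 3 - 390 = -387)
W(b) = 11/12 (W(b) = -1*1/12 + 1 = -1/12 + 1 = 11/12)
(f + W(-20))² = (-387 + 11/12)² = (-4633/12)² = 21464689/144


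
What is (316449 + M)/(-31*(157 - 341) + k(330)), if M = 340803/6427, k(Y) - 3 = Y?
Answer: 2034158526/38799799 ≈ 52.427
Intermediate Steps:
k(Y) = 3 + Y
M = 340803/6427 (M = 340803*(1/6427) = 340803/6427 ≈ 53.027)
(316449 + M)/(-31*(157 - 341) + k(330)) = (316449 + 340803/6427)/(-31*(157 - 341) + (3 + 330)) = 2034158526/(6427*(-31*(-184) + 333)) = 2034158526/(6427*(5704 + 333)) = (2034158526/6427)/6037 = (2034158526/6427)*(1/6037) = 2034158526/38799799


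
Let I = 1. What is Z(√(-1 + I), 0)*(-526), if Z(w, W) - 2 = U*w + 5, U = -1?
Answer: -3682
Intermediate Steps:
Z(w, W) = 7 - w (Z(w, W) = 2 + (-w + 5) = 2 + (5 - w) = 7 - w)
Z(√(-1 + I), 0)*(-526) = (7 - √(-1 + 1))*(-526) = (7 - √0)*(-526) = (7 - 1*0)*(-526) = (7 + 0)*(-526) = 7*(-526) = -3682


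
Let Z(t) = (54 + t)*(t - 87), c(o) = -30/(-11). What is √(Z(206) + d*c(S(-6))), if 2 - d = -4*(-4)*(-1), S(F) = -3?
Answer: 4*√234355/11 ≈ 176.04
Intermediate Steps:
c(o) = 30/11 (c(o) = -30*(-1/11) = 30/11)
Z(t) = (-87 + t)*(54 + t) (Z(t) = (54 + t)*(-87 + t) = (-87 + t)*(54 + t))
d = 18 (d = 2 - (-4*(-4))*(-1) = 2 - 16*(-1) = 2 - 1*(-16) = 2 + 16 = 18)
√(Z(206) + d*c(S(-6))) = √((-4698 + 206² - 33*206) + 18*(30/11)) = √((-4698 + 42436 - 6798) + 540/11) = √(30940 + 540/11) = √(340880/11) = 4*√234355/11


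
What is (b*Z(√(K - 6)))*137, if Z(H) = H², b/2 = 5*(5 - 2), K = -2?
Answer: -32880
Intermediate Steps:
b = 30 (b = 2*(5*(5 - 2)) = 2*(5*3) = 2*15 = 30)
(b*Z(√(K - 6)))*137 = (30*(√(-2 - 6))²)*137 = (30*(√(-8))²)*137 = (30*(2*I*√2)²)*137 = (30*(-8))*137 = -240*137 = -32880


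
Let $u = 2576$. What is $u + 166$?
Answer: $2742$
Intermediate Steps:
$u + 166 = 2576 + 166 = 2742$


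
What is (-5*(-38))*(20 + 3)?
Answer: 4370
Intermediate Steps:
(-5*(-38))*(20 + 3) = 190*23 = 4370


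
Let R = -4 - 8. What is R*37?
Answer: -444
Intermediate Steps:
R = -12
R*37 = -12*37 = -444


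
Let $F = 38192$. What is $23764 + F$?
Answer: $61956$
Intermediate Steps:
$23764 + F = 23764 + 38192 = 61956$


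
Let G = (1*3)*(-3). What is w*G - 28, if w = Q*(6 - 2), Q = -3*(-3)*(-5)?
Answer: 1592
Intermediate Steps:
Q = -45 (Q = 9*(-5) = -45)
w = -180 (w = -45*(6 - 2) = -45*4 = -180)
G = -9 (G = 3*(-3) = -9)
w*G - 28 = -180*(-9) - 28 = 1620 - 28 = 1592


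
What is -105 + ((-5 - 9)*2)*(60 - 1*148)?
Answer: 2359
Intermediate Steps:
-105 + ((-5 - 9)*2)*(60 - 1*148) = -105 + (-14*2)*(60 - 148) = -105 - 28*(-88) = -105 + 2464 = 2359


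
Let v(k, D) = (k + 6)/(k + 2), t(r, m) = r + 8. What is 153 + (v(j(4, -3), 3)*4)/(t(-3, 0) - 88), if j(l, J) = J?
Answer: 12711/83 ≈ 153.14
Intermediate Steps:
t(r, m) = 8 + r
v(k, D) = (6 + k)/(2 + k)
153 + (v(j(4, -3), 3)*4)/(t(-3, 0) - 88) = 153 + (((6 - 3)/(2 - 3))*4)/((8 - 3) - 88) = 153 + ((3/(-1))*4)/(5 - 88) = 153 + (-1*3*4)/(-83) = 153 - 3*4*(-1/83) = 153 - 12*(-1/83) = 153 + 12/83 = 12711/83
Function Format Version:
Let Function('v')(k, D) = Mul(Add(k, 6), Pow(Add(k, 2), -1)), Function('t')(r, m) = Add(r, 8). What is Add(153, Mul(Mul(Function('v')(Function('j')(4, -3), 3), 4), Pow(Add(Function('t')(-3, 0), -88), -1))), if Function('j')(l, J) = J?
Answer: Rational(12711, 83) ≈ 153.14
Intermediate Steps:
Function('t')(r, m) = Add(8, r)
Function('v')(k, D) = Mul(Pow(Add(2, k), -1), Add(6, k)) (Function('v')(k, D) = Mul(Add(6, k), Pow(Add(2, k), -1)) = Mul(Pow(Add(2, k), -1), Add(6, k)))
Add(153, Mul(Mul(Function('v')(Function('j')(4, -3), 3), 4), Pow(Add(Function('t')(-3, 0), -88), -1))) = Add(153, Mul(Mul(Mul(Pow(Add(2, -3), -1), Add(6, -3)), 4), Pow(Add(Add(8, -3), -88), -1))) = Add(153, Mul(Mul(Mul(Pow(-1, -1), 3), 4), Pow(Add(5, -88), -1))) = Add(153, Mul(Mul(Mul(-1, 3), 4), Pow(-83, -1))) = Add(153, Mul(Mul(-3, 4), Rational(-1, 83))) = Add(153, Mul(-12, Rational(-1, 83))) = Add(153, Rational(12, 83)) = Rational(12711, 83)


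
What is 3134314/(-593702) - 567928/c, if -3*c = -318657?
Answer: -335051844111/31531216369 ≈ -10.626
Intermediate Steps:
c = 106219 (c = -1/3*(-318657) = 106219)
3134314/(-593702) - 567928/c = 3134314/(-593702) - 567928/106219 = 3134314*(-1/593702) - 567928*1/106219 = -1567157/296851 - 567928/106219 = -335051844111/31531216369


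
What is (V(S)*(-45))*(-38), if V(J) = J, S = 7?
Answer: 11970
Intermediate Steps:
(V(S)*(-45))*(-38) = (7*(-45))*(-38) = -315*(-38) = 11970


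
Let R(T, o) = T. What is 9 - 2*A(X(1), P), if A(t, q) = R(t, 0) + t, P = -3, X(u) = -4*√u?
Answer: 25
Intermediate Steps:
A(t, q) = 2*t (A(t, q) = t + t = 2*t)
9 - 2*A(X(1), P) = 9 - 4*(-4*√1) = 9 - 4*(-4*1) = 9 - 4*(-4) = 9 - 2*(-8) = 9 + 16 = 25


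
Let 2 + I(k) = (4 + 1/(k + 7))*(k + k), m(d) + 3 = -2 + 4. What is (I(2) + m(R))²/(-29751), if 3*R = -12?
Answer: -14641/2409831 ≈ -0.0060755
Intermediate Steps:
R = -4 (R = (⅓)*(-12) = -4)
m(d) = -1 (m(d) = -3 + (-2 + 4) = -3 + 2 = -1)
I(k) = -2 + 2*k*(4 + 1/(7 + k)) (I(k) = -2 + (4 + 1/(k + 7))*(k + k) = -2 + (4 + 1/(7 + k))*(2*k) = -2 + 2*k*(4 + 1/(7 + k)))
(I(2) + m(R))²/(-29751) = (2*(-7 + 4*2² + 28*2)/(7 + 2) - 1)²/(-29751) = (2*(-7 + 4*4 + 56)/9 - 1)²*(-1/29751) = (2*(⅑)*(-7 + 16 + 56) - 1)²*(-1/29751) = (2*(⅑)*65 - 1)²*(-1/29751) = (130/9 - 1)²*(-1/29751) = (121/9)²*(-1/29751) = (14641/81)*(-1/29751) = -14641/2409831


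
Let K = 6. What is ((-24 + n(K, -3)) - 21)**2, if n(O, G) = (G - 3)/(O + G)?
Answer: 2209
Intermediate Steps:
n(O, G) = (-3 + G)/(G + O)
((-24 + n(K, -3)) - 21)**2 = ((-24 + (-3 - 3)/(-3 + 6)) - 21)**2 = ((-24 - 6/3) - 21)**2 = ((-24 + (1/3)*(-6)) - 21)**2 = ((-24 - 2) - 21)**2 = (-26 - 21)**2 = (-47)**2 = 2209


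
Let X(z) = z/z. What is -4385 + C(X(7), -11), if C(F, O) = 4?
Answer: -4381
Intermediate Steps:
X(z) = 1
-4385 + C(X(7), -11) = -4385 + 4 = -4381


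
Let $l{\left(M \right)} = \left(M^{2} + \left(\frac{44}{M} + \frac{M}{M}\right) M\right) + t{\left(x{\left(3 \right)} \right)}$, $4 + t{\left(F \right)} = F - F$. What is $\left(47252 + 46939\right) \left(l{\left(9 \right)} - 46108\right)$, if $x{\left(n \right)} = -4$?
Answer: $-4330713798$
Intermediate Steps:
$t{\left(F \right)} = -4$ ($t{\left(F \right)} = -4 + \left(F - F\right) = -4 + 0 = -4$)
$l{\left(M \right)} = -4 + M^{2} + M \left(1 + \frac{44}{M}\right)$ ($l{\left(M \right)} = \left(M^{2} + \left(\frac{44}{M} + \frac{M}{M}\right) M\right) - 4 = \left(M^{2} + \left(\frac{44}{M} + 1\right) M\right) - 4 = \left(M^{2} + \left(1 + \frac{44}{M}\right) M\right) - 4 = \left(M^{2} + M \left(1 + \frac{44}{M}\right)\right) - 4 = -4 + M^{2} + M \left(1 + \frac{44}{M}\right)$)
$\left(47252 + 46939\right) \left(l{\left(9 \right)} - 46108\right) = \left(47252 + 46939\right) \left(\left(40 + 9 + 9^{2}\right) - 46108\right) = 94191 \left(\left(40 + 9 + 81\right) - 46108\right) = 94191 \left(130 - 46108\right) = 94191 \left(-45978\right) = -4330713798$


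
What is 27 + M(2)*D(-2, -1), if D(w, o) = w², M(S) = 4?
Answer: 43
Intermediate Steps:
27 + M(2)*D(-2, -1) = 27 + 4*(-2)² = 27 + 4*4 = 27 + 16 = 43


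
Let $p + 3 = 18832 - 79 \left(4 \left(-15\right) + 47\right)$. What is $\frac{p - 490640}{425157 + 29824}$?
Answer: $- \frac{470784}{454981} \approx -1.0347$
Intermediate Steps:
$p = 19856$ ($p = -3 + \left(18832 - 79 \left(4 \left(-15\right) + 47\right)\right) = -3 + \left(18832 - 79 \left(-60 + 47\right)\right) = -3 + \left(18832 - 79 \left(-13\right)\right) = -3 + \left(18832 - -1027\right) = -3 + \left(18832 + 1027\right) = -3 + 19859 = 19856$)
$\frac{p - 490640}{425157 + 29824} = \frac{19856 - 490640}{425157 + 29824} = - \frac{470784}{454981}$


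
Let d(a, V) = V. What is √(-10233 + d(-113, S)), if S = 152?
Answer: I*√10081 ≈ 100.4*I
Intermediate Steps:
√(-10233 + d(-113, S)) = √(-10233 + 152) = √(-10081) = I*√10081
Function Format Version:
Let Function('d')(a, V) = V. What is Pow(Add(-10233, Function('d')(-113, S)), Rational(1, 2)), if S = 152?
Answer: Mul(I, Pow(10081, Rational(1, 2))) ≈ Mul(100.40, I)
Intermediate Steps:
Pow(Add(-10233, Function('d')(-113, S)), Rational(1, 2)) = Pow(Add(-10233, 152), Rational(1, 2)) = Pow(-10081, Rational(1, 2)) = Mul(I, Pow(10081, Rational(1, 2)))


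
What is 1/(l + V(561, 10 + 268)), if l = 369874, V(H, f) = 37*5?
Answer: 1/370059 ≈ 2.7023e-6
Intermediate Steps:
V(H, f) = 185
1/(l + V(561, 10 + 268)) = 1/(369874 + 185) = 1/370059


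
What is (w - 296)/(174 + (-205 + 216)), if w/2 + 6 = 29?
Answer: -50/37 ≈ -1.3514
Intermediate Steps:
w = 46 (w = -12 + 2*29 = -12 + 58 = 46)
(w - 296)/(174 + (-205 + 216)) = (46 - 296)/(174 + (-205 + 216)) = -250/(174 + 11) = -250/185 = -250*1/185 = -50/37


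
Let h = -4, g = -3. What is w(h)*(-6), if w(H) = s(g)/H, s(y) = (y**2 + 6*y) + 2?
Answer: -21/2 ≈ -10.500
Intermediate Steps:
s(y) = 2 + y**2 + 6*y
w(H) = -7/H (w(H) = (2 + (-3)**2 + 6*(-3))/H = (2 + 9 - 18)/H = -7/H)
w(h)*(-6) = -7/(-4)*(-6) = -7*(-1/4)*(-6) = (7/4)*(-6) = -21/2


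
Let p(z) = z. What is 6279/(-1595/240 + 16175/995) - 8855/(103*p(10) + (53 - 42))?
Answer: 61623185183/95562759 ≈ 644.84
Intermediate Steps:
6279/(-1595/240 + 16175/995) - 8855/(103*p(10) + (53 - 42)) = 6279/(-1595/240 + 16175/995) - 8855/(103*10 + (53 - 42)) = 6279/(-1595*1/240 + 16175*(1/995)) - 8855/(1030 + 11) = 6279/(-319/48 + 3235/199) - 8855/1041 = 6279/(91799/9552) - 8855*1/1041 = 6279*(9552/91799) - 8855/1041 = 59977008/91799 - 8855/1041 = 61623185183/95562759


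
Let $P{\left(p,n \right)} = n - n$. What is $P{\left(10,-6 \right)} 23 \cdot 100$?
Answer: $0$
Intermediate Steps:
$P{\left(p,n \right)} = 0$
$P{\left(10,-6 \right)} 23 \cdot 100 = 0 \cdot 23 \cdot 100 = 0 \cdot 100 = 0$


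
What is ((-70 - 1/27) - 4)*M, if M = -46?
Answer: 91954/27 ≈ 3405.7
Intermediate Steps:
((-70 - 1/27) - 4)*M = ((-70 - 1/27) - 4)*(-46) = (-1891/27 - 4)*(-46) = -1999/27*(-46) = 91954/27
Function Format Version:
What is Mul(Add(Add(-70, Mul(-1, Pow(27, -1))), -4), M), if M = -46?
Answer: Rational(91954, 27) ≈ 3405.7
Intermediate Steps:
Mul(Add(Add(-70, Mul(-1, Pow(27, -1))), -4), M) = Mul(Add(Add(-70, Mul(-1, Pow(27, -1))), -4), -46) = Mul(Add(Add(-70, Mul(-1, Rational(1, 27))), -4), -46) = Mul(Add(Add(-70, Rational(-1, 27)), -4), -46) = Mul(Add(Rational(-1891, 27), -4), -46) = Mul(Rational(-1999, 27), -46) = Rational(91954, 27)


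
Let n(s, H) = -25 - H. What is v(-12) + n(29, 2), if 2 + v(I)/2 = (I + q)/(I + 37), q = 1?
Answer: -797/25 ≈ -31.880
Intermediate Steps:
v(I) = -4 + 2*(1 + I)/(37 + I) (v(I) = -4 + 2*((I + 1)/(I + 37)) = -4 + 2*((1 + I)/(37 + I)) = -4 + 2*(1 + I)/(37 + I))
v(-12) + n(29, 2) = 2*(-73 - 1*(-12))/(37 - 12) + (-25 - 1*2) = 2*(-73 + 12)/25 + (-25 - 2) = 2*(1/25)*(-61) - 27 = -122/25 - 27 = -797/25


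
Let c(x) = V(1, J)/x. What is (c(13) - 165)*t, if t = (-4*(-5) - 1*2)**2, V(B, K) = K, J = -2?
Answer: -695628/13 ≈ -53510.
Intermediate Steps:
c(x) = -2/x
t = 324 (t = (20 - 2)**2 = 18**2 = 324)
(c(13) - 165)*t = (-2/13 - 165)*324 = -2147/13*324 = -695628/13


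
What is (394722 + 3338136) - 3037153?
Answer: 695705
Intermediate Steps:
(394722 + 3338136) - 3037153 = 3732858 - 3037153 = 695705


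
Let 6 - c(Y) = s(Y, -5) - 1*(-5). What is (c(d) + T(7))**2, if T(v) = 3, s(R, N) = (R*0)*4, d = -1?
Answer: 16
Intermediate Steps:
s(R, N) = 0 (s(R, N) = 0*4 = 0)
c(Y) = 1 (c(Y) = 6 - (0 - 1*(-5)) = 6 - (0 + 5) = 6 - 1*5 = 6 - 5 = 1)
(c(d) + T(7))**2 = (1 + 3)**2 = 4**2 = 16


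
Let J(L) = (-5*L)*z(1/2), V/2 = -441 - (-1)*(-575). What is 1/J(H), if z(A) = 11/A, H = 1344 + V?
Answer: 1/75680 ≈ 1.3214e-5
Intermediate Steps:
V = -2032 (V = 2*(-441 - (-1)*(-575)) = 2*(-441 - 1*575) = 2*(-441 - 575) = 2*(-1016) = -2032)
H = -688 (H = 1344 - 2032 = -688)
J(L) = -110*L (J(L) = (-5*L)*(11/(1/2)) = (-5*L)*(11/(½)) = (-5*L)*(11*2) = -5*L*22 = -110*L)
1/J(H) = 1/(-110*(-688)) = 1/75680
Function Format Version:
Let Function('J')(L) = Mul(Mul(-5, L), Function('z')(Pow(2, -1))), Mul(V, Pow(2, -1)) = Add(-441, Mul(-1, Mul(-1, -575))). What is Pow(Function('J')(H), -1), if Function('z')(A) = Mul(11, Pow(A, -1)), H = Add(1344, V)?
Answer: Rational(1, 75680) ≈ 1.3214e-5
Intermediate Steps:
V = -2032 (V = Mul(2, Add(-441, Mul(-1, Mul(-1, -575)))) = Mul(2, Add(-441, Mul(-1, 575))) = Mul(2, Add(-441, -575)) = Mul(2, -1016) = -2032)
H = -688 (H = Add(1344, -2032) = -688)
Function('J')(L) = Mul(-110, L) (Function('J')(L) = Mul(Mul(-5, L), Mul(11, Pow(Pow(2, -1), -1))) = Mul(Mul(-5, L), Mul(11, Pow(Rational(1, 2), -1))) = Mul(Mul(-5, L), Mul(11, 2)) = Mul(Mul(-5, L), 22) = Mul(-110, L))
Pow(Function('J')(H), -1) = Pow(Mul(-110, -688), -1) = Pow(75680, -1) = Rational(1, 75680)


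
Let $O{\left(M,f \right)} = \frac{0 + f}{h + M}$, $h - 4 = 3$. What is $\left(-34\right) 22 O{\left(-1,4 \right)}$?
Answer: $- \frac{1496}{3} \approx -498.67$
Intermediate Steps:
$h = 7$ ($h = 4 + 3 = 7$)
$O{\left(M,f \right)} = \frac{f}{7 + M}$ ($O{\left(M,f \right)} = \frac{0 + f}{7 + M} = \frac{f}{7 + M}$)
$\left(-34\right) 22 O{\left(-1,4 \right)} = \left(-34\right) 22 \frac{4}{7 - 1} = - 748 \cdot \frac{4}{6} = - 748 \cdot 4 \cdot \frac{1}{6} = \left(-748\right) \frac{2}{3} = - \frac{1496}{3}$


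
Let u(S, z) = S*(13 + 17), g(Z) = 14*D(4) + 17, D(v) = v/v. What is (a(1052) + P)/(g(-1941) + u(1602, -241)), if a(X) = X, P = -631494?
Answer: -630442/48091 ≈ -13.109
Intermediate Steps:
D(v) = 1
g(Z) = 31 (g(Z) = 14*1 + 17 = 14 + 17 = 31)
u(S, z) = 30*S (u(S, z) = S*30 = 30*S)
(a(1052) + P)/(g(-1941) + u(1602, -241)) = (1052 - 631494)/(31 + 30*1602) = -630442/(31 + 48060) = -630442/48091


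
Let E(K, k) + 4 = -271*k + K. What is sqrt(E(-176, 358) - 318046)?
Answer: 2*I*sqrt(103811) ≈ 644.39*I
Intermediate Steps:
E(K, k) = -4 + K - 271*k (E(K, k) = -4 + (-271*k + K) = -4 + (K - 271*k) = -4 + K - 271*k)
sqrt(E(-176, 358) - 318046) = sqrt((-4 - 176 - 271*358) - 318046) = sqrt((-4 - 176 - 97018) - 318046) = sqrt(-97198 - 318046) = sqrt(-415244) = 2*I*sqrt(103811)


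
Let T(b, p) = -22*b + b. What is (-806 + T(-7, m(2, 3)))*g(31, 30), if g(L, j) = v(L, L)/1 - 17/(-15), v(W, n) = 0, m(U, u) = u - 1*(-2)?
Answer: -11203/15 ≈ -746.87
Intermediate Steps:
m(U, u) = 2 + u (m(U, u) = u + 2 = 2 + u)
T(b, p) = -21*b
g(L, j) = 17/15 (g(L, j) = 0/1 - 17/(-15) = 0*1 - 17*(-1/15) = 0 + 17/15 = 17/15)
(-806 + T(-7, m(2, 3)))*g(31, 30) = (-806 - 21*(-7))*(17/15) = (-806 + 147)*(17/15) = -659*17/15 = -11203/15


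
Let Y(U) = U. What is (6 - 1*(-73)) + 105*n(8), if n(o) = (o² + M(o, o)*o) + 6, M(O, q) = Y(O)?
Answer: 14149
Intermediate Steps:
M(O, q) = O
n(o) = 6 + 2*o² (n(o) = (o² + o*o) + 6 = (o² + o²) + 6 = 2*o² + 6 = 6 + 2*o²)
(6 - 1*(-73)) + 105*n(8) = (6 - 1*(-73)) + 105*(6 + 2*8²) = (6 + 73) + 105*(6 + 2*64) = 79 + 105*(6 + 128) = 79 + 105*134 = 79 + 14070 = 14149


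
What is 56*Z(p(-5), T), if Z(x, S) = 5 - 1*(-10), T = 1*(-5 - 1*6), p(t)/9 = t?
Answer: 840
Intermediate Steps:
p(t) = 9*t
T = -11 (T = 1*(-5 - 6) = 1*(-11) = -11)
Z(x, S) = 15 (Z(x, S) = 5 + 10 = 15)
56*Z(p(-5), T) = 56*15 = 840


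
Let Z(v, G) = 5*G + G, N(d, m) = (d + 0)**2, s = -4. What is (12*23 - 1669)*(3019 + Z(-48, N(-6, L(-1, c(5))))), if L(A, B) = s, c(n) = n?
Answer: -4506355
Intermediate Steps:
L(A, B) = -4
N(d, m) = d**2
Z(v, G) = 6*G
(12*23 - 1669)*(3019 + Z(-48, N(-6, L(-1, c(5))))) = (12*23 - 1669)*(3019 + 6*(-6)**2) = (276 - 1669)*(3019 + 6*36) = -1393*(3019 + 216) = -1393*3235 = -4506355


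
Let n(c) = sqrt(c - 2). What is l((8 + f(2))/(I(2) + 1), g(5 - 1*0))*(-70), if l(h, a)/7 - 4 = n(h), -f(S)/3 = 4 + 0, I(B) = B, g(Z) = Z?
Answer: -1960 - 490*I*sqrt(30)/3 ≈ -1960.0 - 894.61*I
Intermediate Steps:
f(S) = -12 (f(S) = -3*(4 + 0) = -3*4 = -12)
n(c) = sqrt(-2 + c)
l(h, a) = 28 + 7*sqrt(-2 + h)
l((8 + f(2))/(I(2) + 1), g(5 - 1*0))*(-70) = (28 + 7*sqrt(-2 + (8 - 12)/(2 + 1)))*(-70) = (28 + 7*sqrt(-2 - 4/3))*(-70) = (28 + 7*sqrt(-10/3))*(-70) = (28 + 7*(I*sqrt(30)/3))*(-70) = (28 + 7*I*sqrt(30)/3)*(-70) = -1960 - 490*I*sqrt(30)/3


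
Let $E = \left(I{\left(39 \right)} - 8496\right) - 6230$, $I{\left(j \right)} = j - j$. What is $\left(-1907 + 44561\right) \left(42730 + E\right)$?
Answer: $1194482616$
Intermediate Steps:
$I{\left(j \right)} = 0$
$E = -14726$ ($E = \left(0 - 8496\right) - 6230 = -8496 - 6230 = -14726$)
$\left(-1907 + 44561\right) \left(42730 + E\right) = \left(-1907 + 44561\right) \left(42730 - 14726\right) = 42654 \cdot 28004 = 1194482616$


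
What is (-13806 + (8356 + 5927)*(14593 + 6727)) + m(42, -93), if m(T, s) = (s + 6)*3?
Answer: 304499493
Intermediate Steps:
m(T, s) = 18 + 3*s (m(T, s) = (6 + s)*3 = 18 + 3*s)
(-13806 + (8356 + 5927)*(14593 + 6727)) + m(42, -93) = (-13806 + (8356 + 5927)*(14593 + 6727)) + (18 + 3*(-93)) = (-13806 + 14283*21320) + (18 - 279) = (-13806 + 304513560) - 261 = 304499754 - 261 = 304499493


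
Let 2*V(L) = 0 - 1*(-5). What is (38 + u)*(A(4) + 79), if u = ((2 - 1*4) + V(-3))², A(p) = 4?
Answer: 12699/4 ≈ 3174.8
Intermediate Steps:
V(L) = 5/2 (V(L) = (0 - 1*(-5))/2 = (0 + 5)/2 = (½)*5 = 5/2)
u = ¼ (u = ((2 - 1*4) + 5/2)² = ((2 - 4) + 5/2)² = (-2 + 5/2)² = (½)² = ¼ ≈ 0.25000)
(38 + u)*(A(4) + 79) = (38 + ¼)*(4 + 79) = (153/4)*83 = 12699/4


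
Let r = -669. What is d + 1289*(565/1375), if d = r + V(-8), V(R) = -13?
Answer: -41893/275 ≈ -152.34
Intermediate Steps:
d = -682 (d = -669 - 13 = -682)
d + 1289*(565/1375) = -682 + 1289*(565/1375) = -682 + 1289*(565*(1/1375)) = -682 + 1289*(113/275) = -682 + 145657/275 = -41893/275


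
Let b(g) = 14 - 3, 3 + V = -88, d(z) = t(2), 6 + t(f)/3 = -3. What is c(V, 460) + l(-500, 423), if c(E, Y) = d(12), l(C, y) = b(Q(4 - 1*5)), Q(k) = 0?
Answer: -16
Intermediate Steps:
t(f) = -27 (t(f) = -18 + 3*(-3) = -18 - 9 = -27)
d(z) = -27
V = -91 (V = -3 - 88 = -91)
b(g) = 11
l(C, y) = 11
c(E, Y) = -27
c(V, 460) + l(-500, 423) = -27 + 11 = -16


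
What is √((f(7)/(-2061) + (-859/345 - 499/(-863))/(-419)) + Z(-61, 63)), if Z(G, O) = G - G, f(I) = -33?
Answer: √16791062146296838455/28567970985 ≈ 0.14344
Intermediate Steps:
Z(G, O) = 0
√((f(7)/(-2061) + (-859/345 - 499/(-863))/(-419)) + Z(-61, 63)) = √((-33/(-2061) + (-859/345 - 499/(-863))/(-419)) + 0) = √((-33*(-1/2061) + (-859*1/345 - 499*(-1/863))*(-1/419)) + 0) = √((11/687 + (-859/345 + 499/863)*(-1/419)) + 0) = √((11/687 - 569162/297735*(-1/419)) + 0) = √((11/687 + 569162/124750965) + 0) = √(587758303/28567970985 + 0) = √(587758303/28567970985) = √16791062146296838455/28567970985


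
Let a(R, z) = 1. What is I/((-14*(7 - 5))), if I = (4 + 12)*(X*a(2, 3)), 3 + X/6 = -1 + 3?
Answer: 24/7 ≈ 3.4286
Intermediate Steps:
X = -6 (X = -18 + 6*(-1 + 3) = -18 + 6*2 = -18 + 12 = -6)
I = -96 (I = (4 + 12)*(-6*1) = 16*(-6) = -96)
I/((-14*(7 - 5))) = -96*(-1/(14*(7 - 5))) = -96/((-14*2)) = -96/(-28) = -96*(-1/28) = 24/7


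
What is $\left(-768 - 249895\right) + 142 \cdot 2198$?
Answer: $61453$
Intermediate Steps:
$\left(-768 - 249895\right) + 142 \cdot 2198 = \left(-768 - 249895\right) + 312116 = -250663 + 312116 = 61453$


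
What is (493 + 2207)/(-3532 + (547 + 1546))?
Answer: -2700/1439 ≈ -1.8763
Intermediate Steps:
(493 + 2207)/(-3532 + (547 + 1546)) = 2700/(-3532 + 2093) = 2700/(-1439) = 2700*(-1/1439) = -2700/1439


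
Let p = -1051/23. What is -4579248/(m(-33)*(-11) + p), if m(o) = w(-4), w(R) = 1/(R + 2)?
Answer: 210645408/1849 ≈ 1.1392e+5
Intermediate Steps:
w(R) = 1/(2 + R)
m(o) = -½ (m(o) = 1/(2 - 4) = 1/(-2) = -½)
p = -1051/23 (p = -1051*1/23 = -1051/23 ≈ -45.696)
-4579248/(m(-33)*(-11) + p) = -4579248/(-½*(-11) - 1051/23) = -4579248/(11/2 - 1051/23) = -4579248/(-1849/46) = -4579248*(-46/1849) = 210645408/1849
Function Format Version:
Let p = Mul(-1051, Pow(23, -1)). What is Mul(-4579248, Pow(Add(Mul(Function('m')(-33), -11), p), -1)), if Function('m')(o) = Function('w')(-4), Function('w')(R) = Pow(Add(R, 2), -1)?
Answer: Rational(210645408, 1849) ≈ 1.1392e+5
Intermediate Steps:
Function('w')(R) = Pow(Add(2, R), -1)
Function('m')(o) = Rational(-1, 2) (Function('m')(o) = Pow(Add(2, -4), -1) = Pow(-2, -1) = Rational(-1, 2))
p = Rational(-1051, 23) (p = Mul(-1051, Rational(1, 23)) = Rational(-1051, 23) ≈ -45.696)
Mul(-4579248, Pow(Add(Mul(Function('m')(-33), -11), p), -1)) = Mul(-4579248, Pow(Add(Mul(Rational(-1, 2), -11), Rational(-1051, 23)), -1)) = Mul(-4579248, Pow(Add(Rational(11, 2), Rational(-1051, 23)), -1)) = Mul(-4579248, Pow(Rational(-1849, 46), -1)) = Mul(-4579248, Rational(-46, 1849)) = Rational(210645408, 1849)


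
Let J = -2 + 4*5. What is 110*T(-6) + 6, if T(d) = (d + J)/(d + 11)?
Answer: 270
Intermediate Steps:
J = 18 (J = -2 + 20 = 18)
T(d) = (18 + d)/(11 + d) (T(d) = (d + 18)/(d + 11) = (18 + d)/(11 + d))
110*T(-6) + 6 = 110*((18 - 6)/(11 - 6)) + 6 = 110*(12/5) + 6 = 264 + 6 = 270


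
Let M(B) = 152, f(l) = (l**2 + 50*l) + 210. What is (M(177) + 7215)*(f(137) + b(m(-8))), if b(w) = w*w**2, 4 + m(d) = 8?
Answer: 190753731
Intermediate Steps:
f(l) = 210 + l**2 + 50*l
m(d) = 4 (m(d) = -4 + 8 = 4)
b(w) = w**3
(M(177) + 7215)*(f(137) + b(m(-8))) = (152 + 7215)*((210 + 137**2 + 50*137) + 4**3) = 7367*((210 + 18769 + 6850) + 64) = 7367*(25829 + 64) = 7367*25893 = 190753731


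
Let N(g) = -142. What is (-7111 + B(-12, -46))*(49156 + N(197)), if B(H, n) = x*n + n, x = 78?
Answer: -526655430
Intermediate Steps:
B(H, n) = 79*n (B(H, n) = 78*n + n = 79*n)
(-7111 + B(-12, -46))*(49156 + N(197)) = (-7111 + 79*(-46))*(49156 - 142) = (-7111 - 3634)*49014 = -10745*49014 = -526655430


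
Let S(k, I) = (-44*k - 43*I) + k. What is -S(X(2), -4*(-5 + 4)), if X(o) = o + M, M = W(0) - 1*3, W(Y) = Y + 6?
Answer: 387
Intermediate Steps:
W(Y) = 6 + Y
M = 3 (M = (6 + 0) - 1*3 = 6 - 3 = 3)
X(o) = 3 + o (X(o) = o + 3 = 3 + o)
S(k, I) = -43*I - 43*k
-S(X(2), -4*(-5 + 4)) = -(-(-172)*(-5 + 4) - 43*(3 + 2)) = -(-(-172)*(-1) - 43*5) = -(-43*4 - 215) = -(-172 - 215) = -1*(-387) = 387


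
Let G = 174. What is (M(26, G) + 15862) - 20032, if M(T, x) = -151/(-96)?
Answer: -400169/96 ≈ -4168.4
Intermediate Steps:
M(T, x) = 151/96 (M(T, x) = -151*(-1/96) = 151/96)
(M(26, G) + 15862) - 20032 = (151/96 + 15862) - 20032 = 1522903/96 - 20032 = -400169/96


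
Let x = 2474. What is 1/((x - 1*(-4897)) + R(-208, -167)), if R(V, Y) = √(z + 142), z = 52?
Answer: 7371/54331447 - √194/54331447 ≈ 0.00013541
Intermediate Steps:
R(V, Y) = √194 (R(V, Y) = √(52 + 142) = √194)
1/((x - 1*(-4897)) + R(-208, -167)) = 1/((2474 - 1*(-4897)) + √194) = 1/((2474 + 4897) + √194) = 1/(7371 + √194)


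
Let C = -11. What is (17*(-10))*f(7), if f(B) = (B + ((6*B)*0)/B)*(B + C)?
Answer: 4760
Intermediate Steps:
f(B) = B*(-11 + B) (f(B) = (B + ((6*B)*0)/B)*(B - 11) = (B + 0/B)*(-11 + B) = (B + 0)*(-11 + B) = B*(-11 + B))
(17*(-10))*f(7) = (17*(-10))*(7*(-11 + 7)) = -1190*(-4) = -170*(-28) = 4760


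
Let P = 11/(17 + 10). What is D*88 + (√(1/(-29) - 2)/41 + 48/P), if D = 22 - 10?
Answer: 12912/11 + I*√1711/1189 ≈ 1173.8 + 0.034789*I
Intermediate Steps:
P = 11/27 ≈ 0.40741
D = 12
D*88 + (√(1/(-29) - 2)/41 + 48/P) = 12*88 + (√(1/(-29) - 2)/41 + 48/(11/27)) = 1056 + (√(-1/29 - 2)*(1/41) + 48*(27/11)) = 1056 + (√(-59/29)*(1/41) + 1296/11) = 1056 + ((I*√1711/29)*(1/41) + 1296/11) = 1056 + (I*√1711/1189 + 1296/11) = 1056 + (1296/11 + I*√1711/1189) = 12912/11 + I*√1711/1189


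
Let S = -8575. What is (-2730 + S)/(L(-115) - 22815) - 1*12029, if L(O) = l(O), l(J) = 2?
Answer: -39200896/3259 ≈ -12029.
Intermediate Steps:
L(O) = 2
(-2730 + S)/(L(-115) - 22815) - 1*12029 = (-2730 - 8575)/(2 - 22815) - 1*12029 = -11305/(-22813) - 12029 = -11305*(-1/22813) - 12029 = 1615/3259 - 12029 = -39200896/3259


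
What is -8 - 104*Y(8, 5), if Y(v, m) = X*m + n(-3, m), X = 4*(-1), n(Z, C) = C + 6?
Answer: 928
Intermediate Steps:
n(Z, C) = 6 + C
X = -4
Y(v, m) = 6 - 3*m (Y(v, m) = -4*m + (6 + m) = 6 - 3*m)
-8 - 104*Y(8, 5) = -8 - 104*(6 - 3*5) = -8 - 104*(6 - 15) = -8 - 104*(-9) = -8 + 936 = 928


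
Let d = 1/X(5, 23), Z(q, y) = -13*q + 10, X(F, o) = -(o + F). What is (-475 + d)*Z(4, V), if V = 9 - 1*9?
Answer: 39903/2 ≈ 19952.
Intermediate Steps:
X(F, o) = -F - o (X(F, o) = -(F + o) = -F - o)
V = 0 (V = 9 - 9 = 0)
Z(q, y) = 10 - 13*q
d = -1/28 (d = 1/(-1*5 - 1*23) = 1/(-5 - 23) = 1/(-28) = -1/28 ≈ -0.035714)
(-475 + d)*Z(4, V) = (-475 - 1/28)*(10 - 13*4) = -13301*(10 - 52)/28 = -13301/28*(-42) = 39903/2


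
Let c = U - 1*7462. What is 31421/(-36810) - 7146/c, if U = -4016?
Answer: -16267663/70417530 ≈ -0.23102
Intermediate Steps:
c = -11478 (c = -4016 - 1*7462 = -4016 - 7462 = -11478)
31421/(-36810) - 7146/c = 31421/(-36810) - 7146/(-11478) = 31421*(-1/36810) - 7146*(-1/11478) = -31421/36810 + 1191/1913 = -16267663/70417530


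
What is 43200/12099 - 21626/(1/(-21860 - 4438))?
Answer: 2293649984484/4033 ≈ 5.6872e+8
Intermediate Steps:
43200/12099 - 21626/(1/(-21860 - 4438)) = 43200*(1/12099) - 21626/(1/(-26298)) = 14400/4033 - 21626/(-1/26298) = 14400/4033 - 21626*(-26298) = 14400/4033 + 568720548 = 2293649984484/4033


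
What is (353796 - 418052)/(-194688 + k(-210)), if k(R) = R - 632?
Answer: 32128/97765 ≈ 0.32862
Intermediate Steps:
k(R) = -632 + R
(353796 - 418052)/(-194688 + k(-210)) = (353796 - 418052)/(-194688 + (-632 - 210)) = -64256/(-194688 - 842) = -64256/(-195530) = -64256*(-1/195530) = 32128/97765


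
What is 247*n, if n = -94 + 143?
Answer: 12103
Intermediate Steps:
n = 49
247*n = 247*49 = 12103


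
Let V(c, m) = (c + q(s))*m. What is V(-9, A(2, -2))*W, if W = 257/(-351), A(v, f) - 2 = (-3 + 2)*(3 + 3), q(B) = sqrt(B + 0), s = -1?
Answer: -1028/39 + 1028*I/351 ≈ -26.359 + 2.9288*I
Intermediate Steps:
q(B) = sqrt(B)
A(v, f) = -4 (A(v, f) = 2 + (-3 + 2)*(3 + 3) = 2 - 1*6 = 2 - 6 = -4)
V(c, m) = m*(I + c) (V(c, m) = (c + sqrt(-1))*m = (c + I)*m = (I + c)*m = m*(I + c))
W = -257/351 (W = 257*(-1/351) = -257/351 ≈ -0.73219)
V(-9, A(2, -2))*W = -4*(I - 9)*(-257/351) = -4*(-9 + I)*(-257/351) = (36 - 4*I)*(-257/351) = -1028/39 + 1028*I/351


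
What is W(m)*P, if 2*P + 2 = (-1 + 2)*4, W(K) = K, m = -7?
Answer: -7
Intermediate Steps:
P = 1 (P = -1 + ((-1 + 2)*4)/2 = -1 + (1*4)/2 = -1 + (1/2)*4 = -1 + 2 = 1)
W(m)*P = -7*1 = -7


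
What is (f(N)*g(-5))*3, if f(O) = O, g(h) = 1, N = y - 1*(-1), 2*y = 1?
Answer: 9/2 ≈ 4.5000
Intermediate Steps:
y = 1/2 (y = (1/2)*1 = 1/2 ≈ 0.50000)
N = 3/2 (N = 1/2 - 1*(-1) = 1/2 + 1 = 3/2 ≈ 1.5000)
(f(N)*g(-5))*3 = ((3/2)*1)*3 = (3/2)*3 = 9/2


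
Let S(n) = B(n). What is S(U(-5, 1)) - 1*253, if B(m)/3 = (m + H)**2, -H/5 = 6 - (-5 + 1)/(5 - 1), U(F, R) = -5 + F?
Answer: 5822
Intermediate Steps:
H = -35 (H = -5*(6 - (-5 + 1)/(5 - 1)) = -5*(6 - (-4)/4) = -5*(6 - 1*(-1)) = -5*(6 + 1) = -5*7 = -35)
B(m) = 3*(-35 + m)**2 (B(m) = 3*(m - 35)**2 = 3*(-35 + m)**2)
S(n) = 3*(-35 + n)**2
S(U(-5, 1)) - 1*253 = 3*(-35 + (-5 - 5))**2 - 1*253 = 3*(-35 - 10)**2 - 253 = 3*(-45)**2 - 253 = 3*2025 - 253 = 6075 - 253 = 5822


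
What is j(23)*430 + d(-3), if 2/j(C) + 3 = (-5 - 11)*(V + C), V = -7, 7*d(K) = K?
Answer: -971/259 ≈ -3.7490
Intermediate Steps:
d(K) = K/7
j(C) = 2/(109 - 16*C) (j(C) = 2/(-3 + (-5 - 11)*(-7 + C)) = 2/(-3 - 16*(-7 + C)) = 2/(-3 + (112 - 16*C)) = 2/(109 - 16*C))
j(23)*430 + d(-3) = -2/(-109 + 16*23)*430 + (1/7)*(-3) = -2/(-109 + 368)*430 - 3/7 = -2/259*430 - 3/7 = -860/259 - 3/7 = -971/259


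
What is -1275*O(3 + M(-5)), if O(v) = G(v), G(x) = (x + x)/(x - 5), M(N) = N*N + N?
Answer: -9775/3 ≈ -3258.3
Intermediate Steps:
M(N) = N + N² (M(N) = N² + N = N + N²)
G(x) = 2*x/(-5 + x) (G(x) = (2*x)/(-5 + x) = 2*x/(-5 + x))
O(v) = 2*v/(-5 + v)
-1275*O(3 + M(-5)) = -2550*(3 - 5*(1 - 5))/(-5 + (3 - 5*(1 - 5))) = -2550*(3 - 5*(-4))/(-5 + (3 - 5*(-4))) = -2550*(3 + 20)/(-5 + (3 + 20)) = -2550*23/(-5 + 23) = -2550*23/18 = -1275*23/9 = -9775/3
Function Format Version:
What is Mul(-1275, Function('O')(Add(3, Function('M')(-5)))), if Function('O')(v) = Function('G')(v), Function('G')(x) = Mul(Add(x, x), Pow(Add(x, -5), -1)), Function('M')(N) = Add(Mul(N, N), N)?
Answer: Rational(-9775, 3) ≈ -3258.3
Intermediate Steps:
Function('M')(N) = Add(N, Pow(N, 2)) (Function('M')(N) = Add(Pow(N, 2), N) = Add(N, Pow(N, 2)))
Function('G')(x) = Mul(2, x, Pow(Add(-5, x), -1)) (Function('G')(x) = Mul(Mul(2, x), Pow(Add(-5, x), -1)) = Mul(2, x, Pow(Add(-5, x), -1)))
Function('O')(v) = Mul(2, v, Pow(Add(-5, v), -1))
Mul(-1275, Function('O')(Add(3, Function('M')(-5)))) = Mul(-1275, Mul(2, Add(3, Mul(-5, Add(1, -5))), Pow(Add(-5, Add(3, Mul(-5, Add(1, -5)))), -1))) = Mul(-1275, Mul(2, Add(3, Mul(-5, -4)), Pow(Add(-5, Add(3, Mul(-5, -4))), -1))) = Mul(-1275, Mul(2, Add(3, 20), Pow(Add(-5, Add(3, 20)), -1))) = Mul(-1275, Mul(2, 23, Pow(Add(-5, 23), -1))) = Mul(-1275, Mul(2, 23, Pow(18, -1))) = Mul(-1275, Mul(2, 23, Rational(1, 18))) = Mul(-1275, Rational(23, 9)) = Rational(-9775, 3)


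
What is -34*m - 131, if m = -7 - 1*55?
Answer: 1977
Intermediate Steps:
m = -62 (m = -7 - 55 = -62)
-34*m - 131 = -34*(-62) - 131 = 2108 - 131 = 1977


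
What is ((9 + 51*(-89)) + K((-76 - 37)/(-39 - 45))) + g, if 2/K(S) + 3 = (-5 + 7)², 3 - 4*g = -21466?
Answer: 3357/4 ≈ 839.25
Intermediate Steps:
g = 21469/4 (g = ¾ - ¼*(-21466) = ¾ + 10733/2 = 21469/4 ≈ 5367.3)
K(S) = 2 (K(S) = 2/(-3 + (-5 + 7)²) = 2/(-3 + 2²) = 2/(-3 + 4) = 2/1 = 2*1 = 2)
((9 + 51*(-89)) + K((-76 - 37)/(-39 - 45))) + g = ((9 + 51*(-89)) + 2) + 21469/4 = ((9 - 4539) + 2) + 21469/4 = (-4530 + 2) + 21469/4 = -4528 + 21469/4 = 3357/4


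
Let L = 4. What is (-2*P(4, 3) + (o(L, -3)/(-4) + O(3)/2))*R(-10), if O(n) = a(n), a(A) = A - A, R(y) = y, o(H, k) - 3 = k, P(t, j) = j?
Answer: 60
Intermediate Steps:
o(H, k) = 3 + k
a(A) = 0
O(n) = 0
(-2*P(4, 3) + (o(L, -3)/(-4) + O(3)/2))*R(-10) = (-2*3 + ((3 - 3)/(-4) + 0/2))*(-10) = (-6 + (0*(-¼) + 0*(½)))*(-10) = (-6 + (0 + 0))*(-10) = (-6 + 0)*(-10) = -6*(-10) = 60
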